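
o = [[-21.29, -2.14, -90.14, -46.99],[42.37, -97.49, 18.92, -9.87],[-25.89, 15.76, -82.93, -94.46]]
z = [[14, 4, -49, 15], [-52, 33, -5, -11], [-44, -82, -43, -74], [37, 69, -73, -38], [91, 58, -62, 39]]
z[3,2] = -73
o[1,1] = -97.49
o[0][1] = -2.14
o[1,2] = 18.92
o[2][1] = 15.76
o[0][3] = -46.99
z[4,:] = [91, 58, -62, 39]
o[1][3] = -9.87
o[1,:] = [42.37, -97.49, 18.92, -9.87]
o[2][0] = -25.89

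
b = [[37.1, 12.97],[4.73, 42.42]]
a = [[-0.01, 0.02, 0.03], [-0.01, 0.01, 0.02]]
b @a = [[-0.5, 0.87, 1.37],  [-0.47, 0.52, 0.99]]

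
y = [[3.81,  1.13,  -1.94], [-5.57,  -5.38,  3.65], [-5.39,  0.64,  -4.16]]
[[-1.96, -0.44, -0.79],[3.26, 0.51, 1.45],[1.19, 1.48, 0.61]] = y @ [[-0.39,  -0.18,  -0.16], [-0.06,  0.01,  -0.07], [0.21,  -0.12,  0.05]]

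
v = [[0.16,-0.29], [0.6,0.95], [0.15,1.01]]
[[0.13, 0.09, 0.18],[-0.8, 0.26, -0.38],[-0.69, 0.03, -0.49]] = v @ [[-0.34, 0.49, 0.18], [-0.63, -0.04, -0.51]]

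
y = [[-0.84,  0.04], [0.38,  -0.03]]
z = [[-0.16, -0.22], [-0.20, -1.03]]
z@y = [[0.05, 0.00], [-0.22, 0.02]]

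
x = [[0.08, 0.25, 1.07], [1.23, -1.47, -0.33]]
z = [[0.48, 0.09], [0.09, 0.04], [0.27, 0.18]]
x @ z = [[0.35, 0.21], [0.37, -0.01]]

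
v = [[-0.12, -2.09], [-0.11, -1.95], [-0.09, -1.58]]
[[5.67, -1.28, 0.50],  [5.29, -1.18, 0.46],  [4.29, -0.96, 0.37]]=v @ [[0.63, 4.91, -3.81], [-2.75, 0.33, -0.02]]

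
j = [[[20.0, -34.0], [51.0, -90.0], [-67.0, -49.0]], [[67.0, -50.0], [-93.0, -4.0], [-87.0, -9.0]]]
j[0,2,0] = -67.0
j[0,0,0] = 20.0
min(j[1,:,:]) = -93.0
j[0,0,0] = 20.0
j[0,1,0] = 51.0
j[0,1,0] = 51.0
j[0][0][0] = 20.0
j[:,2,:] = [[-67.0, -49.0], [-87.0, -9.0]]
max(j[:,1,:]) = 51.0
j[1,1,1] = -4.0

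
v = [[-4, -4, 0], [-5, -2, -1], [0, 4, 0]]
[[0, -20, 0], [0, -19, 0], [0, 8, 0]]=v@[[0, 3, 0], [0, 2, 0], [0, 0, 0]]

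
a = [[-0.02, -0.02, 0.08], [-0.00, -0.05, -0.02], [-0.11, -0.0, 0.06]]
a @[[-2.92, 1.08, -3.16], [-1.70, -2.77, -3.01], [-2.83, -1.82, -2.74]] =[[-0.13, -0.11, -0.1],[0.14, 0.17, 0.21],[0.15, -0.23, 0.18]]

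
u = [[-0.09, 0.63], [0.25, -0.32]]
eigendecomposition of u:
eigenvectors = [[0.90, -0.77], [0.43, 0.64]]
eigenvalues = [0.21, -0.62]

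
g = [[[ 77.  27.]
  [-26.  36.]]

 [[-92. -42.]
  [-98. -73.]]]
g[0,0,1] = 27.0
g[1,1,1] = -73.0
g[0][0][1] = 27.0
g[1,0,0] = -92.0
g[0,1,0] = -26.0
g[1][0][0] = -92.0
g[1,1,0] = -98.0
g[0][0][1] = 27.0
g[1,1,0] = -98.0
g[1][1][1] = -73.0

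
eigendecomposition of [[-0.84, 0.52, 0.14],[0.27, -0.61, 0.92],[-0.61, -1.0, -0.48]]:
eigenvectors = [[-0.86+0.00j, 0.21+0.23j, 0.21-0.23j], [0.50+0.00j, (-0.07+0.6j), (-0.07-0.6j)], [-0.04+0.00j, -0.73+0.00j, (-0.73-0j)]]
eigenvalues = [(-1.14+0j), (-0.4+1.01j), (-0.4-1.01j)]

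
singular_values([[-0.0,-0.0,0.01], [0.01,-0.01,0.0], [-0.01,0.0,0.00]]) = [0.02, 0.01, 0.01]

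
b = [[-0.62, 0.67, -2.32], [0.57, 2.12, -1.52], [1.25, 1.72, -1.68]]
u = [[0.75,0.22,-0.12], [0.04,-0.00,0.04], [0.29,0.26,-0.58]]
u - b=[[1.37, -0.45, 2.20], [-0.53, -2.12, 1.56], [-0.96, -1.46, 1.1]]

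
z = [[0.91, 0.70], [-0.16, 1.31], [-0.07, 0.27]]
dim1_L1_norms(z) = [1.61, 1.47, 0.34]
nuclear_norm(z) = 2.41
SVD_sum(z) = [[0.24, 0.88],[0.32, 1.18],[0.06, 0.23]] + [[0.67, -0.18], [-0.48, 0.13], [-0.13, 0.04]]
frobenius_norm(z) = 1.77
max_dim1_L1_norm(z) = 1.61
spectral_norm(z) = 1.55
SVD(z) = [[-0.59,0.81],  [-0.79,-0.57],  [-0.16,-0.16]] @ diag([1.5453486076123948, 0.8657353411698243]) @ [[-0.26,  -0.97], [0.97,  -0.26]]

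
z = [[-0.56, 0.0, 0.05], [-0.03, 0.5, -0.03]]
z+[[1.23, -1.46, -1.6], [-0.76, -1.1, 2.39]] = [[0.67, -1.46, -1.55], [-0.79, -0.6, 2.36]]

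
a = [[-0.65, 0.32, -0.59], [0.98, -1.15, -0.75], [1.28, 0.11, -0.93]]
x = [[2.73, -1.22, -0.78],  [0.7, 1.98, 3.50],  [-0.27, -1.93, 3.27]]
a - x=[[-3.38, 1.54, 0.19], [0.28, -3.13, -4.25], [1.55, 2.04, -4.2]]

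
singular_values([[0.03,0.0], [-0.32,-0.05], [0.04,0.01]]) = [0.33, 0.01]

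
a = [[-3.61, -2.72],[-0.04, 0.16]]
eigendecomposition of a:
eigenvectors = [[-1.00, 0.58], [-0.01, -0.81]]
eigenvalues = [-3.64, 0.19]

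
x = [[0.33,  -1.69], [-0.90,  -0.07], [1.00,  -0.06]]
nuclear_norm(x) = 3.06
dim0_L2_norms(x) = [1.39, 1.69]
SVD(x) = [[-0.95, -0.32], [0.18, -0.66], [-0.27, 0.68]] @ diag([1.766533052674038, 1.2895196678647993]) @ [[-0.42, 0.91], [0.91, 0.42]]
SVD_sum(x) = [[0.7, -1.52], [-0.13, 0.28], [0.20, -0.43]] + [[-0.37, -0.17], [-0.77, -0.35], [0.8, 0.37]]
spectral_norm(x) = 1.77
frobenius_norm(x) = 2.19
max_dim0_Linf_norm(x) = 1.69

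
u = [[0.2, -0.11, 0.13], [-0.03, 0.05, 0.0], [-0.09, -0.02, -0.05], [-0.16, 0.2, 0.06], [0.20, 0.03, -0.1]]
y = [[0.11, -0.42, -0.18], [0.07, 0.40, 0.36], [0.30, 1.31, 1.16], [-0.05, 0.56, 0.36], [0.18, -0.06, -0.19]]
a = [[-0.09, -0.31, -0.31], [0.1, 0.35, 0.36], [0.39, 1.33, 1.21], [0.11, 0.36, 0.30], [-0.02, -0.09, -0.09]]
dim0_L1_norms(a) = [0.71, 2.44, 2.27]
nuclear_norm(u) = 0.73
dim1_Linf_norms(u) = [0.2, 0.05, 0.09, 0.2, 0.2]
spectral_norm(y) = 2.01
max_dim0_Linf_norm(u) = 0.2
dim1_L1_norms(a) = [0.71, 0.81, 2.93, 0.77, 0.2]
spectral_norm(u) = 0.38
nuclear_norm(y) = 2.51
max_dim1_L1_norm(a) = 2.93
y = a + u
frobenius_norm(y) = 2.05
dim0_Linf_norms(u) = [0.2, 0.2, 0.13]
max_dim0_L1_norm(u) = 0.68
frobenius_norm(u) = 0.45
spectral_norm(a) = 2.02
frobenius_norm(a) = 2.02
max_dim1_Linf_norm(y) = 1.31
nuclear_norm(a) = 2.07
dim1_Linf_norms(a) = [0.31, 0.36, 1.33, 0.36, 0.09]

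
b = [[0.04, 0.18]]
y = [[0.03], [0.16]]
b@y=[[0.03]]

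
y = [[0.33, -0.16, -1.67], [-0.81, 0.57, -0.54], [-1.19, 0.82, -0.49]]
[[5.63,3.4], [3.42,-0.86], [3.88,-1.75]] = y@[[-0.73, 1.81], [1.49, -0.48], [-3.66, -1.63]]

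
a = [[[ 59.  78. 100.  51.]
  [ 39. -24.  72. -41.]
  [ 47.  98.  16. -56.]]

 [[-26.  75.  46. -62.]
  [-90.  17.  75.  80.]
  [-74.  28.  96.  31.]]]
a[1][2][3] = 31.0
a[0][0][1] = 78.0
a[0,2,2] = 16.0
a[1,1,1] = 17.0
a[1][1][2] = 75.0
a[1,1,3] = 80.0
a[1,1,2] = 75.0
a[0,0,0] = 59.0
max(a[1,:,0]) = -26.0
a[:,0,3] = [51.0, -62.0]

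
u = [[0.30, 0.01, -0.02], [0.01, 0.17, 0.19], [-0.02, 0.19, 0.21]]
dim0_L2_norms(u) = [0.3, 0.26, 0.28]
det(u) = -0.00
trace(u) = 0.68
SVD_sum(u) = [[0.00, -0.03, -0.03], [-0.03, 0.17, 0.19], [-0.03, 0.19, 0.21]] + [[0.3,0.04,0.01], [0.04,0.0,0.00], [0.01,0.00,0.00]] + [[-0.00, 0.00, -0.0], [0.00, -0.00, 0.00], [-0.0, 0.0, -0.00]]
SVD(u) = [[0.1, 0.99, 0.07], [-0.66, 0.12, -0.74], [-0.74, 0.03, 0.67]] @ diag([0.38187703994396954, 0.3006056595720466, 0.0024826995160159853]) @ [[0.10,  -0.66,  -0.74], [0.99,  0.12,  0.03], [-0.07,  0.74,  -0.67]]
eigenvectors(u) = [[-0.07, 0.99, -0.10], [0.74, 0.12, 0.66], [-0.67, 0.03, 0.74]]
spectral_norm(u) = 0.38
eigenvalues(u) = [-0.0, 0.3, 0.38]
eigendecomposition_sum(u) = [[-0.0, 0.0, -0.0], [0.0, -0.0, 0.0], [-0.0, 0.0, -0.0]] + [[0.30, 0.04, 0.01], [0.04, 0.0, 0.00], [0.01, 0.00, 0.00]] + [[0.00, -0.03, -0.03], [-0.03, 0.17, 0.19], [-0.03, 0.19, 0.21]]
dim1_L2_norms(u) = [0.3, 0.26, 0.28]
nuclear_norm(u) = 0.68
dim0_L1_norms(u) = [0.33, 0.37, 0.42]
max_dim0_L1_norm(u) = 0.42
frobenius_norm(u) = 0.49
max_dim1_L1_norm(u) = 0.42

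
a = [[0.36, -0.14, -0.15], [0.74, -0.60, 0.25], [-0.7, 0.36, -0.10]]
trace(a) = -0.34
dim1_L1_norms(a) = [0.65, 1.59, 1.16]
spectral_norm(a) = 1.30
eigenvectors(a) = [[-0.05, -0.68, 0.4], [-0.88, -0.32, 0.80], [0.47, 0.66, 0.45]]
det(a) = 0.03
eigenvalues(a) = [-0.69, 0.44, -0.09]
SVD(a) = [[-0.27, 0.83, 0.48], [-0.75, -0.50, 0.44], [0.61, -0.24, 0.76]] @ diag([1.3021709350219877, 0.2643438084382299, 0.07663685095522955]) @ [[-0.83, 0.54, -0.16],[0.39, 0.35, -0.85],[-0.4, -0.76, -0.5]]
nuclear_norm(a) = 1.64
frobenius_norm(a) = 1.33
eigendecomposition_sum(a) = [[0.03, -0.03, 0.02], [0.62, -0.52, 0.38], [-0.33, 0.28, -0.20]] + [[0.35, -0.1, -0.14], [0.17, -0.05, -0.07], [-0.34, 0.09, 0.14]] + [[-0.02, -0.02, -0.03], [-0.04, -0.03, -0.06], [-0.03, -0.02, -0.03]]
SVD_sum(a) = [[0.29, -0.19, 0.06], [0.81, -0.53, 0.16], [-0.65, 0.43, -0.13]] + [[0.09, 0.08, -0.19], [-0.05, -0.05, 0.11], [-0.03, -0.02, 0.05]] + [[-0.01, -0.03, -0.02], [-0.01, -0.03, -0.02], [-0.02, -0.04, -0.03]]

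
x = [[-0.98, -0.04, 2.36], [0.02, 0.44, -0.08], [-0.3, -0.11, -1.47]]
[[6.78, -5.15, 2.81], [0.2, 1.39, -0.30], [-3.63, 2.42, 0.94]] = x@ [[-0.79, 0.45, -2.87],[0.95, 2.79, -0.55],[2.56, -1.95, -0.01]]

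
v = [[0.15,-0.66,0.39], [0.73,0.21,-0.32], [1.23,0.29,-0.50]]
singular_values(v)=[1.6, 0.76, 0.0]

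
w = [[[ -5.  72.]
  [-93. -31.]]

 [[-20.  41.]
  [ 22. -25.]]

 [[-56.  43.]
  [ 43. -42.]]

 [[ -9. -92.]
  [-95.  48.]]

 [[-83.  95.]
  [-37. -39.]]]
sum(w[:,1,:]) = -249.0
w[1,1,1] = -25.0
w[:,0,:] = [[-5.0, 72.0], [-20.0, 41.0], [-56.0, 43.0], [-9.0, -92.0], [-83.0, 95.0]]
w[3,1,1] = 48.0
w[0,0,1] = 72.0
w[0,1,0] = -93.0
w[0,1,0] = -93.0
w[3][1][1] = 48.0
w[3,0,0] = -9.0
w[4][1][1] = -39.0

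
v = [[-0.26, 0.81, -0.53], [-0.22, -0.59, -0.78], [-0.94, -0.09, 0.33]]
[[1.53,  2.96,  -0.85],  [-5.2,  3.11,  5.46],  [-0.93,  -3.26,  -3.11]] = v @ [[1.61,1.60,1.95],[4.33,0.84,-3.59],[2.94,-5.08,-4.84]]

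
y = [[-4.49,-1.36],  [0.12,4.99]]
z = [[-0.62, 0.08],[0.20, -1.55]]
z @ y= [[2.79, 1.24], [-1.08, -8.01]]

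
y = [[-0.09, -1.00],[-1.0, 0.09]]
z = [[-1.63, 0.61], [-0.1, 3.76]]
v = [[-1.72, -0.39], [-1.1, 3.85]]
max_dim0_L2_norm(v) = 3.87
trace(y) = 0.00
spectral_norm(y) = 1.00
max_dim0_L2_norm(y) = 1.0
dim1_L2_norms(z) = [1.74, 3.76]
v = z + y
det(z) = -6.07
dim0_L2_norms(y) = [1.0, 1.0]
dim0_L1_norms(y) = [1.09, 1.09]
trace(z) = 2.13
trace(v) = 2.13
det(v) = -7.05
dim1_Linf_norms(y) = [1.0, 1.0]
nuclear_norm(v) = 5.77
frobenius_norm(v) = 4.38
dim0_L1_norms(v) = [2.82, 4.24]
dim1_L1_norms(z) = [2.24, 3.86]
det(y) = -1.01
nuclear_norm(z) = 5.41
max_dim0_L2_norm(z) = 3.81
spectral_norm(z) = 3.83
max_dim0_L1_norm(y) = 1.09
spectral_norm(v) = 4.01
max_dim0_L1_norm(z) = 4.37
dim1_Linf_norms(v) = [1.72, 3.85]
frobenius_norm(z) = 4.14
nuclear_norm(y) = 2.01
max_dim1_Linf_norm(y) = 1.0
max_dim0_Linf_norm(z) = 3.76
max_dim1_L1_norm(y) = 1.09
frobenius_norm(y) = 1.42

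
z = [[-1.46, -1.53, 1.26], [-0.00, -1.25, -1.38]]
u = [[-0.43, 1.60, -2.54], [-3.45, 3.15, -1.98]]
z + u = [[-1.89,0.07,-1.28],[-3.45,1.9,-3.36]]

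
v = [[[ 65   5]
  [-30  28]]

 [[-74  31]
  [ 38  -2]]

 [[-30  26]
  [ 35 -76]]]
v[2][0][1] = 26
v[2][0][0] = -30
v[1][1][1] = -2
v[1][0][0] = -74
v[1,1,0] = 38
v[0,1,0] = -30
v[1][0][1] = 31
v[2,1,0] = 35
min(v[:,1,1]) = -76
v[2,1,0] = 35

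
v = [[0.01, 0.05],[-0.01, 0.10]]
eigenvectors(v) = [[-0.99, -0.51], [-0.12, -0.86]]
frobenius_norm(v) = 0.11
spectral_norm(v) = 0.11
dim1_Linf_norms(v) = [0.05, 0.1]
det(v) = 0.00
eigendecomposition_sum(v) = [[0.02,-0.01], [0.0,-0.00]] + [[-0.01, 0.06], [-0.01, 0.1]]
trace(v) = 0.11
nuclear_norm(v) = 0.13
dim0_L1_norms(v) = [0.02, 0.15]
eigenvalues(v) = [0.02, 0.09]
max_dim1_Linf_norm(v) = 0.1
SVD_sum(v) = [[-0.00, 0.05],[-0.00, 0.1]] + [[0.01,0.00], [-0.01,-0.00]]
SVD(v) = [[0.44, 0.9],  [0.9, -0.44]] @ diag([0.11189410943968886, 0.01340553142172782]) @ [[-0.04, 1.00], [1.00, 0.04]]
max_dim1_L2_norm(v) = 0.1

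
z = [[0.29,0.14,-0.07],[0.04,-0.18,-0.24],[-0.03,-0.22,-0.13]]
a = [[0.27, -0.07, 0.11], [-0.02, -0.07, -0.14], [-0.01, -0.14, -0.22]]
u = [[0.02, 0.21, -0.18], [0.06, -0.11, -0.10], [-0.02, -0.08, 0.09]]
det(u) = 0.00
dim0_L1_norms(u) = [0.1, 0.4, 0.37]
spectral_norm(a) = 0.34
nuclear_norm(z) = 0.77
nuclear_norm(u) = 0.47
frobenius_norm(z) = 0.52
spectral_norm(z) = 0.40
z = a + u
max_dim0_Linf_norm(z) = 0.29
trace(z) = -0.02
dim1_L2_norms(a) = [0.3, 0.16, 0.26]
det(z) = -0.01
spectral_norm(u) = 0.30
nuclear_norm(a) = 0.61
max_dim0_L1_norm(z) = 0.54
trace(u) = 0.00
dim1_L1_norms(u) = [0.41, 0.27, 0.19]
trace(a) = -0.02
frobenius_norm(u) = 0.34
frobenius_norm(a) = 0.43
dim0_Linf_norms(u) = [0.06, 0.21, 0.18]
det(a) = -0.00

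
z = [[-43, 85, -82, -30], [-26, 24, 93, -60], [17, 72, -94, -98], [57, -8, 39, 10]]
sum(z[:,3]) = -178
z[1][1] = 24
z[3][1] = -8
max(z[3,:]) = 57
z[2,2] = -94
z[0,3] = -30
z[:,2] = [-82, 93, -94, 39]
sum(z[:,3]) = -178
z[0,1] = 85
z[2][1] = 72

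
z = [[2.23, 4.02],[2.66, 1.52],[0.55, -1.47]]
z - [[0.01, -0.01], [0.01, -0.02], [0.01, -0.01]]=[[2.22, 4.03], [2.65, 1.54], [0.54, -1.46]]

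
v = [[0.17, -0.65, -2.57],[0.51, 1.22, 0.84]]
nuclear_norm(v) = 3.94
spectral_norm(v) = 2.90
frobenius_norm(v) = 3.08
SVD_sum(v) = [[-0.06, -1.00, -2.42],[0.03, 0.48, 1.16]] + [[0.23, 0.35, -0.15], [0.48, 0.74, -0.32]]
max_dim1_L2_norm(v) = 2.66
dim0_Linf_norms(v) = [0.51, 1.22, 2.57]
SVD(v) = [[-0.9, 0.43],[0.43, 0.90]] @ diag([2.9034392967599745, 1.0394422783540902]) @ [[0.02,  0.38,  0.92],[0.51,  0.79,  -0.34]]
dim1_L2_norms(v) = [2.66, 1.57]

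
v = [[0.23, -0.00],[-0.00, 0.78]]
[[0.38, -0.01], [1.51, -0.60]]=v@[[1.66, -0.04], [1.94, -0.77]]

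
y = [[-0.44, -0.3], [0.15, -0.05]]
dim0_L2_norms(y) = [0.46, 0.3]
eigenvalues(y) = [(-0.25+0.08j), (-0.25-0.08j)]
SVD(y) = [[-0.98, 0.19], [0.19, 0.98]] @ diag([0.5415667717273597, 0.12371512341183616]) @ [[0.85, 0.53], [0.53, -0.85]]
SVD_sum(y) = [[-0.45, -0.28], [0.09, 0.05]] + [[0.01,-0.02], [0.06,-0.1]]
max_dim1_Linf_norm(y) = 0.44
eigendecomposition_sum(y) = [[(-0.22-0.24j), (-0.15-0.44j)], [0.08+0.22j, -0.02+0.33j]] + [[(-0.22+0.24j), (-0.15+0.44j)],[0.08-0.22j, (-0.03-0.33j)]]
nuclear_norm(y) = 0.67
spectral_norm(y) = 0.54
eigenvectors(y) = [[0.82+0.00j, (0.82-0j)], [(-0.53-0.23j), -0.53+0.23j]]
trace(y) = -0.49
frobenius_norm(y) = 0.56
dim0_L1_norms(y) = [0.59, 0.35]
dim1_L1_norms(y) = [0.74, 0.2]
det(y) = 0.07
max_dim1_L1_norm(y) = 0.74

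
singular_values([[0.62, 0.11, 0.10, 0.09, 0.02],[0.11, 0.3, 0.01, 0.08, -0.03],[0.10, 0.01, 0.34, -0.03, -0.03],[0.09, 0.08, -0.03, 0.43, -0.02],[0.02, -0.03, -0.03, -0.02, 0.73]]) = [0.74, 0.72, 0.44, 0.28, 0.25]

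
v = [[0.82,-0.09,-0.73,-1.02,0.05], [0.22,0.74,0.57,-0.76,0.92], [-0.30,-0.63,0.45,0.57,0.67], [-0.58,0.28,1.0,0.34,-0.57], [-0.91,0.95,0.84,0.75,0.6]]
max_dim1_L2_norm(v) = 1.83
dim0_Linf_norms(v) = [0.91, 0.95, 1.0, 1.02, 0.92]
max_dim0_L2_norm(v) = 1.66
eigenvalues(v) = [(1.82+0.23j), (1.82-0.23j), (-0.32+0.82j), (-0.32-0.82j), (-0.05+0j)]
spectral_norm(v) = 2.56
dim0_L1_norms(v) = [2.83, 2.69, 3.59, 3.44, 2.81]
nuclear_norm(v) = 6.16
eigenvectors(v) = [[-0.18-0.15j, (-0.18+0.15j), (0.05+0.26j), 0.05-0.26j, -0.80+0.00j], [(0.6-0.16j), (0.6+0.16j), 0.32+0.37j, 0.32-0.37j, (-0.21+0j)], [(0.15+0.13j), (0.15-0.13j), (-0.42+0.28j), -0.42-0.28j, -0.17+0.00j], [(0.03+0.11j), 0.03-0.11j, 0.54+0.00j, 0.54-0.00j, (-0.54+0j)], [0.72+0.00j, (0.72-0j), -0.00-0.38j, (-0+0.38j), (0.03+0j)]]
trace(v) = 2.95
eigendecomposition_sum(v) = [[0.35-0.27j, 0.04-0.21j, -0.43+0.29j, -0.39+0.37j, (-0.05-0.18j)], [(0.03+1.16j), 0.40+0.41j, 0.06-1.38j, -0.19-1.42j, 0.45+0.18j], [(-0.3+0.21j), -0.04+0.18j, (0.37-0.23j), 0.34-0.30j, (0.03+0.15j)], [-0.21-0.00j, (-0.08+0.07j), 0.25+0.02j, 0.25-0.02j, (-0.03+0.08j)], [(-0.32+1.3j), (0.32+0.58j), (0.49-1.52j), 0.23-1.64j, (0.45+0.34j)]] + [[(0.35+0.27j), (0.04+0.21j), (-0.43-0.29j), -0.39-0.37j, -0.05+0.18j], [0.03-1.16j, (0.4-0.41j), (0.06+1.38j), -0.19+1.42j, (0.45-0.18j)], [-0.30-0.21j, (-0.04-0.18j), 0.37+0.23j, (0.34+0.3j), 0.03-0.15j], [(-0.21+0j), (-0.08-0.07j), (0.25-0.02j), 0.25+0.02j, -0.03-0.08j], [(-0.32-1.3j), 0.32-0.58j, 0.49+1.52j, 0.23+1.64j, (0.45-0.34j)]] + [[(0.09-0.05j), (-0.09+0.12j), (0.08+0.12j), -0.11-0.02j, 0.08-0.14j], [(0.09-0.16j), (-0.03+0.28j), (0.22+0.11j), -0.19+0.07j, (0.01-0.3j)], [(0.15+0.11j), (-0.28-0.07j), -0.14+0.22j, -0.05-0.21j, (0.3+0.05j)], [(-0.07-0.19j), 0.21+0.23j, 0.26-0.11j, -0.08+0.21j, (-0.24-0.22j)], [(-0.13+0.05j), 0.16-0.15j, -0.07-0.18j, (0.15+0.05j), -0.15+0.17j]] + [[0.09+0.05j, (-0.09-0.12j), 0.08-0.12j, (-0.11+0.02j), 0.08+0.14j], [(0.09+0.16j), -0.03-0.28j, (0.22-0.11j), -0.19-0.07j, 0.01+0.30j], [0.15-0.11j, (-0.28+0.07j), (-0.14-0.22j), -0.05+0.21j, (0.3-0.05j)], [-0.07+0.19j, (0.21-0.23j), (0.26+0.11j), -0.08-0.21j, -0.24+0.22j], [(-0.13-0.05j), 0.16+0.15j, -0.07+0.18j, 0.15-0.05j, (-0.15-0.17j)]] + [[(-0.04-0j), (0.02+0j), (-0.01+0j), (-0.02+0j), -0.02+0.00j], [(-0.01-0j), 0.00+0.00j, (-0+0j), (-0+0j), -0.01+0.00j], [-0.01-0.00j, 0j, (-0+0j), -0.00+0.00j, -0.01+0.00j], [(-0.03-0j), (0.01+0j), -0.01+0.00j, (-0.01+0j), (-0.02+0j)], [0.00+0.00j, (-0-0j), 0.00-0.00j, -0j, 0.00-0.00j]]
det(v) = -0.14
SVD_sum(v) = [[0.76, -0.38, -0.85, -0.72, -0.2], [-0.09, 0.05, 0.10, 0.09, 0.02], [-0.34, 0.18, 0.39, 0.33, 0.09], [-0.58, 0.29, 0.65, 0.55, 0.15], [-0.92, 0.47, 1.03, 0.87, 0.24]] + [[0.09, 0.28, 0.1, -0.26, 0.30], [0.26, 0.84, 0.29, -0.77, 0.9], [-0.04, -0.12, -0.04, 0.11, -0.12], [-0.05, -0.15, -0.05, 0.14, -0.16], [0.09, 0.28, 0.10, -0.26, 0.31]] + [[-0.0, 0.03, 0.01, -0.02, -0.05], [0.00, -0.02, -0.00, 0.01, 0.03], [0.04, -0.54, -0.11, 0.25, 0.74], [-0.03, 0.36, 0.08, -0.17, -0.50], [-0.0, 0.00, 0.0, -0.0, -0.01]] + [[0.01,-0.01,0.02,-0.01,-0.0], [0.04,-0.12,0.18,-0.09,-0.03], [0.05,-0.15,0.22,-0.11,-0.04], [0.08,-0.23,0.33,-0.17,-0.06], [-0.07,0.2,-0.29,0.15,0.05]] + [[-0.02,-0.01,-0.01,-0.02,0.00], [0.01,0.0,0.0,0.01,-0.00], [-0.01,-0.0,-0.00,-0.01,0.0], [-0.01,-0.0,-0.0,-0.01,0.00], [-0.01,-0.00,-0.00,-0.01,0.00]]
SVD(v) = [[-0.55, -0.30, 0.05, -0.04, 0.78], [0.07, -0.88, -0.03, -0.34, -0.31], [0.25, 0.12, -0.83, -0.41, 0.26], [0.42, 0.16, 0.56, -0.63, 0.29], [0.67, -0.3, 0.01, 0.55, 0.39]] @ diag([2.5599854172691603, 1.6977270865466842, 1.159846588979439, 0.7041530292308491, 0.03901031187693663]) @ [[-0.53, 0.27, 0.60, 0.51, 0.14],[-0.17, -0.56, -0.19, 0.51, -0.60],[-0.04, 0.56, 0.12, -0.26, -0.77],[-0.17, 0.51, -0.74, 0.38, 0.14],[-0.81, -0.2, -0.20, -0.51, 0.04]]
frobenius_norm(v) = 3.36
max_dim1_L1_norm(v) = 4.05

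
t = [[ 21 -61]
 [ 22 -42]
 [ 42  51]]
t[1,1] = -42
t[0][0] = 21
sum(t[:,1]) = -52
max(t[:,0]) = 42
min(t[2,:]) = 42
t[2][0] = 42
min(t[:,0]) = 21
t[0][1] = -61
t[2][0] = 42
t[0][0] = 21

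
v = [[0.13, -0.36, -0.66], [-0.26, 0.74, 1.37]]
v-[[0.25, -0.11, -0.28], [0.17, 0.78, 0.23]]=[[-0.12, -0.25, -0.38], [-0.43, -0.04, 1.14]]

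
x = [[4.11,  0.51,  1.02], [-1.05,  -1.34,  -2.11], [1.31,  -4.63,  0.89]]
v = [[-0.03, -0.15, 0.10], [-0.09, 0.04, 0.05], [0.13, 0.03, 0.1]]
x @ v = [[-0.04,-0.57,0.54], [-0.12,0.04,-0.38], [0.49,-0.36,-0.01]]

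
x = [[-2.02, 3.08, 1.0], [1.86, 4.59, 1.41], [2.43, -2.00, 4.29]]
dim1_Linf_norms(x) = [3.08, 4.59, 4.29]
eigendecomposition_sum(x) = [[-2.69+0.00j, 1.14-0.00j, (0.15-0j)],[(0.47-0j), -0.20+0.00j, (-0.03+0j)],[(1.03-0j), -0.44+0.00j, (-0.06+0j)]] + [[0.33-0.48j, (0.97+0.11j), (0.43-1.29j)], [(0.69-1.25j), (2.39+0.04j), 0.72-3.26j], [(0.7+0.9j), -0.78+1.75j, (2.17+1.55j)]] + [[0.33+0.48j,0.97-0.11j,(0.43+1.29j)],[0.69+1.25j,(2.39-0.04j),0.72+3.26j],[(0.7-0.9j),-0.78-1.75j,2.17-1.55j]]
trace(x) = 6.86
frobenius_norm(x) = 8.33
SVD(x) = [[0.56, -0.01, -0.83],[0.71, -0.51, 0.48],[-0.42, -0.86, -0.28]] @ diag([5.905184157474087, 5.391013069936762, 2.33610319679762]) @ [[-0.14, 0.99, -0.04], [-0.56, -0.11, -0.82], [0.82, 0.09, -0.57]]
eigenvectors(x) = [[0.92+0.00j, 0.30+0.03j, (0.3-0.03j)], [-0.16+0.00j, 0.74+0.00j, (0.74-0j)], [-0.35+0.00j, -0.23+0.55j, -0.23-0.55j]]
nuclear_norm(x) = 13.63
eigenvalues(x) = [(-2.94+0j), (4.9+1.11j), (4.9-1.11j)]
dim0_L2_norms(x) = [3.67, 5.88, 4.63]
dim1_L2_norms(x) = [3.82, 5.15, 5.32]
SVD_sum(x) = [[-0.46, 3.25, -0.14], [-0.59, 4.18, -0.18], [0.35, -2.47, 0.11]] + [[0.02, 0.0, 0.03],[1.53, 0.31, 2.23],[2.61, 0.53, 3.82]] + [[-1.58,-0.18,1.11], [0.92,0.10,-0.64], [-0.53,-0.06,0.37]]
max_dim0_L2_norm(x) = 5.88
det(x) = -74.37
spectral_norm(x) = 5.91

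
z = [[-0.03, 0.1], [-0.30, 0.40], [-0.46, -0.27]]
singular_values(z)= [0.55, 0.49]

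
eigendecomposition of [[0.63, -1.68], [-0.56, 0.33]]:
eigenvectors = [[0.9, 0.83], [-0.44, 0.56]]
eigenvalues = [1.46, -0.5]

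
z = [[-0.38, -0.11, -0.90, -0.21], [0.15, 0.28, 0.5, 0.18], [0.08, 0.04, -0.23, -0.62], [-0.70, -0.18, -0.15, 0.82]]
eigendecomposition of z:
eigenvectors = [[(-0.82+0j), -0.29+0.00j, (0.28+0.27j), 0.28-0.27j], [(0.33+0j), 0.17+0.00j, -0.82+0.00j, -0.82-0.00j], [(-0.31+0j), 0.51+0.00j, (-0.1-0.28j), -0.10+0.28j], [-0.35+0.00j, -0.79+0.00j, 0.03+0.28j, (0.03-0.28j)]]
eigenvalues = [(-0.77+0j), (0.7+0j), (0.28+0.06j), (0.28-0.06j)]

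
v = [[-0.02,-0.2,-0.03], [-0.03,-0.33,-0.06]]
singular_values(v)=[0.39, 0.01]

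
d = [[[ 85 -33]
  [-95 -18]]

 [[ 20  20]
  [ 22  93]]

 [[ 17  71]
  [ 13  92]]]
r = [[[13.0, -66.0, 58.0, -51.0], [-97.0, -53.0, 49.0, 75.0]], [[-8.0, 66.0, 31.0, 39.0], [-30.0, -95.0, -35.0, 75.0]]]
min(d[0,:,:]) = -95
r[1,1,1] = -95.0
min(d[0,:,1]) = -33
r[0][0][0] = 13.0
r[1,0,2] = 31.0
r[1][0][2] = 31.0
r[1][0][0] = -8.0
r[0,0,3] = -51.0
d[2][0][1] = 71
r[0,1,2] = 49.0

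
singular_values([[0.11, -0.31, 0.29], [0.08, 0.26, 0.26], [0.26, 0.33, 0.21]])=[0.59, 0.44, 0.12]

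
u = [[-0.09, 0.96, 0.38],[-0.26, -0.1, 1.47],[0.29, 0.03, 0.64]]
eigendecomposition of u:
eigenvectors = [[(0.76+0j), (0.76-0j), (0.65+0j)], [-0.10+0.61j, -0.10-0.61j, 0.54+0.00j], [(-0.14-0.13j), (-0.14+0.13j), 0.53+0.00j]]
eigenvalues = [(-0.29+0.7j), (-0.29-0.7j), (1.03+0j)]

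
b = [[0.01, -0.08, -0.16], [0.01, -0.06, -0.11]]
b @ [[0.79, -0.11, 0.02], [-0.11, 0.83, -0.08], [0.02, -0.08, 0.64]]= [[0.01, -0.05, -0.1], [0.01, -0.04, -0.07]]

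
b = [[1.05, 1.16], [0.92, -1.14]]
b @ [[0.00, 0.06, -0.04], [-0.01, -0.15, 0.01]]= [[-0.01, -0.11, -0.03],[0.01, 0.23, -0.05]]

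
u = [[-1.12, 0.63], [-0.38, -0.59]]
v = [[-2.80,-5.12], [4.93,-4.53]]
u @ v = [[6.24, 2.88], [-1.84, 4.62]]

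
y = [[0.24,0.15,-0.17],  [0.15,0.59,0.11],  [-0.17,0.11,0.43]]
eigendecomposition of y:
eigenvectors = [[-0.80, 0.55, 0.22], [0.34, 0.12, 0.93], [-0.49, -0.82, 0.29]]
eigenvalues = [0.07, 0.53, 0.66]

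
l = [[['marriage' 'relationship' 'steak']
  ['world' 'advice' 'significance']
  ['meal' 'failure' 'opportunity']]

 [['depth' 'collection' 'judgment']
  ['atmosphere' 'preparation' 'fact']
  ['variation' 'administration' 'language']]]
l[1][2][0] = 'variation'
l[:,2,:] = [['meal', 'failure', 'opportunity'], ['variation', 'administration', 'language']]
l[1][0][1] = 'collection'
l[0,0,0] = 'marriage'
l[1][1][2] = 'fact'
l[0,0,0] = 'marriage'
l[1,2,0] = 'variation'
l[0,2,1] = 'failure'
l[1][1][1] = 'preparation'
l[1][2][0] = 'variation'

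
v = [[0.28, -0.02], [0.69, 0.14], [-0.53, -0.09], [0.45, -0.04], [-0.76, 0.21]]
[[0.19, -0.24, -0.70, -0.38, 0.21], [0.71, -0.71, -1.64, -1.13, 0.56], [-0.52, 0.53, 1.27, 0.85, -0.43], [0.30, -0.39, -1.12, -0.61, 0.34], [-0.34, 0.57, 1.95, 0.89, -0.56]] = v@[[0.78, -0.91, -2.46, -1.44, 0.78], [1.20, -0.58, 0.39, -0.96, 0.18]]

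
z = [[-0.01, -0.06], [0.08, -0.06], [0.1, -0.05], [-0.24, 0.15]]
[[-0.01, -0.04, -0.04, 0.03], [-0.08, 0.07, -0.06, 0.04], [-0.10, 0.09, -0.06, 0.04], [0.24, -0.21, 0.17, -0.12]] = z @[[-0.79, 1.15, -0.27, 0.18],[0.36, 0.42, 0.68, -0.5]]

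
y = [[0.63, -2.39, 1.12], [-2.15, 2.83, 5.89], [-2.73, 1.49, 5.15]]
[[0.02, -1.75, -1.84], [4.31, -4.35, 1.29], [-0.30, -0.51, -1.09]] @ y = [[8.80, -7.74, -19.76],[8.55, -20.69, -14.15],[3.88, -2.35, -8.95]]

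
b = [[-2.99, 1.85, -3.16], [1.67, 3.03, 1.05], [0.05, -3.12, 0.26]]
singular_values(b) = [5.05, 4.44, 0.18]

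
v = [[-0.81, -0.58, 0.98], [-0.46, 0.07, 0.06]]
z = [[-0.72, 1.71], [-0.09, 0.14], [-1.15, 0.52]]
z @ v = [[-0.2, 0.54, -0.60], [0.01, 0.06, -0.08], [0.69, 0.7, -1.10]]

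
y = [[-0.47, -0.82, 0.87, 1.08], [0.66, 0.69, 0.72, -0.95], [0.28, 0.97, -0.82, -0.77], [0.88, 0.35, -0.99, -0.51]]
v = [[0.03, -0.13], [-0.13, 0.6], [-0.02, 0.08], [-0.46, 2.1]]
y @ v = [[-0.42, 1.91], [0.35, -1.61], [0.25, -1.14], [0.24, -1.05]]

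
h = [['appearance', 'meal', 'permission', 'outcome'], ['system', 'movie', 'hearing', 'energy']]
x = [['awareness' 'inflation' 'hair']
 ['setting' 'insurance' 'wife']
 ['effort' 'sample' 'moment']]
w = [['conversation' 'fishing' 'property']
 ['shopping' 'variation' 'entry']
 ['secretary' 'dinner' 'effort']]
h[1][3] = 'energy'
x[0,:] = ['awareness', 'inflation', 'hair']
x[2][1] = 'sample'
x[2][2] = 'moment'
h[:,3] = ['outcome', 'energy']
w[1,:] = ['shopping', 'variation', 'entry']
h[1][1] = 'movie'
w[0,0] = 'conversation'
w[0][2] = 'property'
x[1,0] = 'setting'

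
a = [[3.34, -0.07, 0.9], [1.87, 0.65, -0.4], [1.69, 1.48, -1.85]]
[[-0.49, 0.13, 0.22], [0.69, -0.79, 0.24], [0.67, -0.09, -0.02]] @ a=[[-1.02, 0.44, -0.90], [1.23, -0.21, 0.49], [2.04, -0.14, 0.68]]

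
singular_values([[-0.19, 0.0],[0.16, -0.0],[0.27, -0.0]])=[0.37, -0.0]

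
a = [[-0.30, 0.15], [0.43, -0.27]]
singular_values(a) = [0.61, 0.03]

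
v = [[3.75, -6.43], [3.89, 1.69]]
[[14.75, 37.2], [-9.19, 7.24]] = v @ [[-1.09,3.49], [-2.93,-3.75]]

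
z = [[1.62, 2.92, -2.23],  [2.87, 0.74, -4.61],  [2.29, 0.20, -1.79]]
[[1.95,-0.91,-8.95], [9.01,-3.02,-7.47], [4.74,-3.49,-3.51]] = z @ [[0.98, -1.94, -0.67], [-1.03, 0.39, -2.02], [-1.51, -0.49, 0.88]]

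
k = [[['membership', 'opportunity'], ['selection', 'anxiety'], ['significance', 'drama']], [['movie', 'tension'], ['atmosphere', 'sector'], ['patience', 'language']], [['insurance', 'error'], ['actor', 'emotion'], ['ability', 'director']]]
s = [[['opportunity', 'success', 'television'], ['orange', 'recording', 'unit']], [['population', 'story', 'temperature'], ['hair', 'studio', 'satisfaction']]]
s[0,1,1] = 'recording'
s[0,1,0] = 'orange'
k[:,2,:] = [['significance', 'drama'], ['patience', 'language'], ['ability', 'director']]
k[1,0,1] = 'tension'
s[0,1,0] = 'orange'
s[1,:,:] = [['population', 'story', 'temperature'], ['hair', 'studio', 'satisfaction']]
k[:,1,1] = ['anxiety', 'sector', 'emotion']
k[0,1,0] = 'selection'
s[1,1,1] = 'studio'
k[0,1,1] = 'anxiety'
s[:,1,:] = [['orange', 'recording', 'unit'], ['hair', 'studio', 'satisfaction']]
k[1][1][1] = 'sector'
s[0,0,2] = 'television'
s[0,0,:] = ['opportunity', 'success', 'television']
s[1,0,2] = 'temperature'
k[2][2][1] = 'director'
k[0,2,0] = 'significance'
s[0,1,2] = 'unit'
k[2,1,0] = 'actor'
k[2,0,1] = 'error'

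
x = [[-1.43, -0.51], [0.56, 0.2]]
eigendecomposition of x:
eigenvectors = [[-0.93,0.34], [0.36,-0.94]]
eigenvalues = [-1.23, 0.0]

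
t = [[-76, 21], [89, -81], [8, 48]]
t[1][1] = -81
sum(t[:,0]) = 21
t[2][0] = 8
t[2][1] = 48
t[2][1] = 48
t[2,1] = 48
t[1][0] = 89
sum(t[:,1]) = -12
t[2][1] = 48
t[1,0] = 89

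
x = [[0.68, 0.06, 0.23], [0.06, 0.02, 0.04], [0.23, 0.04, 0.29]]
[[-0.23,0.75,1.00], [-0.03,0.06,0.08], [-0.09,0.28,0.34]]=x @ [[-0.28, 1.09, 1.51],[-0.58, -0.47, -0.73],[-0.02, 0.16, 0.09]]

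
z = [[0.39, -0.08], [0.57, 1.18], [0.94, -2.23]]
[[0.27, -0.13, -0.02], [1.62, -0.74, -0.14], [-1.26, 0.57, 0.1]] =z @ [[0.89, -0.41, -0.08], [0.94, -0.43, -0.08]]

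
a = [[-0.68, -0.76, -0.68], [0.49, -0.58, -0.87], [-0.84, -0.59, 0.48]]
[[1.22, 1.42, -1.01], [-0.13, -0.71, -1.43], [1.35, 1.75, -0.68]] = a@[[-1.02, -1.74, -0.69], [-0.77, -0.4, 2.05], [0.09, 0.1, -0.11]]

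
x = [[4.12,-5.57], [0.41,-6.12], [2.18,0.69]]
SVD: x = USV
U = [[-0.76, 0.48], [-0.65, -0.58], [-0.02, 0.66]]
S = [8.89, 3.44]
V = [[-0.39,0.92], [0.92,0.39]]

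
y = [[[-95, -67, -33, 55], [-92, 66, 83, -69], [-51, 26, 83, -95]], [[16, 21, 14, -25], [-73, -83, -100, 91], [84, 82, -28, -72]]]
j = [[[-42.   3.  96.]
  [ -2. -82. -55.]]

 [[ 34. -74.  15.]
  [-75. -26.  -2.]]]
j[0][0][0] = -42.0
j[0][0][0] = -42.0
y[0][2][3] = -95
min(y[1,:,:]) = -100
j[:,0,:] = [[-42.0, 3.0, 96.0], [34.0, -74.0, 15.0]]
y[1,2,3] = -72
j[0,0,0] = -42.0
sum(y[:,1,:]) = -177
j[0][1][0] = -2.0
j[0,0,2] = 96.0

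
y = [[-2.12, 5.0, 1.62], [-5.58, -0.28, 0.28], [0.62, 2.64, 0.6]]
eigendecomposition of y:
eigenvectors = [[(-0.06+0.62j), (-0.06-0.62j), (0.05+0j)], [-0.69+0.00j, -0.69-0.00j, -0.29+0.00j], [(0.17+0.33j), 0.17-0.33j, (0.96+0j)]]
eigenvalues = [(-0.82+4.94j), (-0.82-4.94j), (-0.16+0j)]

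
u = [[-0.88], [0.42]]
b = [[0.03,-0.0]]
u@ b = [[-0.03, 0.00], [0.01, 0.00]]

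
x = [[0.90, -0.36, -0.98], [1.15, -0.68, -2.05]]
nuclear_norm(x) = 3.06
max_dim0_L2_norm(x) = 2.27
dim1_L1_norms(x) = [2.24, 3.88]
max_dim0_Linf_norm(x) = 2.05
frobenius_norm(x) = 2.81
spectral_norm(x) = 2.80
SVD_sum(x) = [[0.70, -0.37, -1.10], [1.26, -0.67, -1.98]] + [[0.20,  0.01,  0.12], [-0.11,  -0.01,  -0.07]]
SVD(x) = [[-0.49, -0.87],[-0.87, 0.49]] @ diag([2.7956696130613556, 0.2676404577140127]) @ [[-0.52, 0.28, 0.81], [-0.85, -0.06, -0.52]]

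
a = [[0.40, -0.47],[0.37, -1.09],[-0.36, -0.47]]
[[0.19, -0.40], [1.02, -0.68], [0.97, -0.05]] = a@[[-1.02, -0.47],[-1.28, 0.46]]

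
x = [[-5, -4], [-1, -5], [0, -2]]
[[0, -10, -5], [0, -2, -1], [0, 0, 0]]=x @ [[0, 2, 1], [0, 0, 0]]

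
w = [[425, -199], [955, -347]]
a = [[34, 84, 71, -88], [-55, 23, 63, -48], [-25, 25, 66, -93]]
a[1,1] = 23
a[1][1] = 23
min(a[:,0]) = -55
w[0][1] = -199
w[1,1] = -347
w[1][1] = -347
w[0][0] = 425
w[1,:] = [955, -347]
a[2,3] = -93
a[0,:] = [34, 84, 71, -88]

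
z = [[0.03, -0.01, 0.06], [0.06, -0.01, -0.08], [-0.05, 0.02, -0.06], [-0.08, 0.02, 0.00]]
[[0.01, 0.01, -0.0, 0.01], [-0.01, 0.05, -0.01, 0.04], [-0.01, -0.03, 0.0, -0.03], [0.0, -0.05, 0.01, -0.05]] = z@ [[0.03, 0.60, -0.25, 0.58], [0.17, -0.13, -0.38, 0.03], [0.18, -0.1, 0.01, -0.05]]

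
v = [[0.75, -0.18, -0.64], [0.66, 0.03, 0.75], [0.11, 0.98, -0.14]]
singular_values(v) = [1.01, 1.0, 1.0]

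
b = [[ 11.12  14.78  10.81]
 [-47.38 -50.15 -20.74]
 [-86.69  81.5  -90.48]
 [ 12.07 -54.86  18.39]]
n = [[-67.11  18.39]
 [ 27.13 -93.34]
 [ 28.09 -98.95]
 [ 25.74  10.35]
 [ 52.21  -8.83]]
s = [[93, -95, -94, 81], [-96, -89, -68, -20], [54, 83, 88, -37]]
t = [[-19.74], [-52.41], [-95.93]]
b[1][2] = -20.74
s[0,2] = -94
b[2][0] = -86.69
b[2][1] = 81.5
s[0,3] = 81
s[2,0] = 54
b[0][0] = 11.12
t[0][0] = -19.74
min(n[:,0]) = -67.11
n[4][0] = 52.21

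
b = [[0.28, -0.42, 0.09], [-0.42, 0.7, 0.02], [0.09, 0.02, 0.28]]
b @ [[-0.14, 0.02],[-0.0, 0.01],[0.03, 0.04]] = [[-0.04, 0.01], [0.06, -0.0], [-0.00, 0.01]]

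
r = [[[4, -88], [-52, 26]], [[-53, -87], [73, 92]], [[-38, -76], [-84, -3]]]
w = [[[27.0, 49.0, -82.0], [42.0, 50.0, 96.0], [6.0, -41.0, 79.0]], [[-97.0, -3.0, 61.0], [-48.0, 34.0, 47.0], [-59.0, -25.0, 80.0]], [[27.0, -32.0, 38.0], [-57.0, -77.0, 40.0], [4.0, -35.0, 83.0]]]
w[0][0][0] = 27.0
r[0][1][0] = -52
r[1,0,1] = -87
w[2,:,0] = [27.0, -57.0, 4.0]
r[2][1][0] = -84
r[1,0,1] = -87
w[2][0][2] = 38.0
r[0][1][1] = 26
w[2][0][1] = -32.0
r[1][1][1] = 92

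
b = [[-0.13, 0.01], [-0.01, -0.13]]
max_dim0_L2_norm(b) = 0.13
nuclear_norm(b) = 0.26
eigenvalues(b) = [(-0.13+0.01j), (-0.13-0.01j)]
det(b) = 0.02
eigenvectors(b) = [[-0.71j, 0.00+0.71j],[0.71+0.00j, (0.71-0j)]]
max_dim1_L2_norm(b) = 0.13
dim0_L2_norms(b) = [0.13, 0.13]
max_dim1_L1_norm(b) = 0.14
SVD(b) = [[-1.0, -0.08],[-0.08, 1.0]] @ diag([0.130384048104053, 0.130384048104053]) @ [[1.0, 0.0], [-0.00, -1.00]]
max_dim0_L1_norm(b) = 0.14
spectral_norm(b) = 0.13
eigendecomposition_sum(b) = [[-0.06+0.01j, 0.06j], [(-0.01-0.07j), -0.06+0.01j]] + [[(-0.06-0.01j), -0.06j], [(-0.01+0.07j), -0.06-0.01j]]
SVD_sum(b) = [[-0.13, 0.00], [-0.01, 0.00]] + [[0.00, 0.01], [0.00, -0.13]]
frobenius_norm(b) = 0.18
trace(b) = -0.26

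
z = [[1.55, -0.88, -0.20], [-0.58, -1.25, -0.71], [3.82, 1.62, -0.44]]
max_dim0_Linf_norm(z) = 3.82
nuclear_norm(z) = 6.77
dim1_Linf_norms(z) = [1.55, 1.25, 3.82]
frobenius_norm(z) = 4.80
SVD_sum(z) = [[1.07,0.41,-0.08], [-0.87,-0.33,0.07], [3.89,1.47,-0.30]] + [[0.41, -1.19, -0.44], [0.36, -1.04, -0.39], [-0.03, 0.09, 0.04]] + [[0.06, -0.10, 0.33], [-0.07, 0.12, -0.39], [-0.03, 0.05, -0.18]]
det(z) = 4.48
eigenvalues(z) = [(1.73+0j), (-0.94+1.31j), (-0.94-1.31j)]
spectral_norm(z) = 4.42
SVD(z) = [[-0.26,-0.75,-0.61],[0.21,-0.66,0.72],[-0.94,0.06,0.33]] @ diag([4.421870001795438, 1.7753172962568353, 0.5706261340255427]) @ [[-0.93, -0.35, 0.07], [-0.31, 0.89, 0.33], [-0.18, 0.29, -0.94]]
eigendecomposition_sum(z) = [[(1.5+0j),-0.44+0.00j,0.01+0.00j], [-0.78+0.00j,(0.23+0j),-0.00+0.00j], [2.05+0.00j,(-0.6+0j),(0.01+0j)]] + [[(0.03+0.15j), (-0.22+0.09j), -0.10-0.08j], [(0.1+0.52j), (-0.74+0.33j), -0.35-0.25j], [0.88-0.54j, 1.11+1.14j, -0.22+0.82j]] + [[0.03-0.15j, -0.22-0.09j, -0.10+0.08j],  [0.10-0.52j, -0.74-0.33j, -0.35+0.25j],  [0.88+0.54j, (1.11-1.14j), -0.22-0.82j]]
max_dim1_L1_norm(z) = 5.88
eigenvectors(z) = [[(-0.56+0j), 0.05-0.12j, 0.05+0.12j], [(0.29+0j), (0.16-0.42j), (0.16+0.42j)], [-0.77+0.00j, -0.88+0.00j, (-0.88-0j)]]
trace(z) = -0.14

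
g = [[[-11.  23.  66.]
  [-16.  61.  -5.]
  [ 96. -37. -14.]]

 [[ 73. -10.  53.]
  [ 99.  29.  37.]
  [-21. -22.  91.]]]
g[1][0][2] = 53.0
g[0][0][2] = 66.0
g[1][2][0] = -21.0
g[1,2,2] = 91.0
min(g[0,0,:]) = -11.0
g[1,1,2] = 37.0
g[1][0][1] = -10.0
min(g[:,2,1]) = -37.0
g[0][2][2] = -14.0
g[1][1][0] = 99.0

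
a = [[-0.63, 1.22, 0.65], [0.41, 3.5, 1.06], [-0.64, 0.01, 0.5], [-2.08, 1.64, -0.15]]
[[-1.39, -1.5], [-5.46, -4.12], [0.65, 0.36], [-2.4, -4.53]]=a @ [[-0.33, 0.68], [-1.8, -1.75], [0.92, 1.63]]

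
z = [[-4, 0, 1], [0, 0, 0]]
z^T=[[-4, 0], [0, 0], [1, 0]]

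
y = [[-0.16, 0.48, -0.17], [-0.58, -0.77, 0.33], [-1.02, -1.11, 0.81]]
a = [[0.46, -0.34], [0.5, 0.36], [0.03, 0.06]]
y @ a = [[0.16,0.22], [-0.64,-0.06], [-1.00,-0.00]]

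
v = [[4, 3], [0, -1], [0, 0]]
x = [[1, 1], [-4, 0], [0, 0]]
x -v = [[-3, -2], [-4, 1], [0, 0]]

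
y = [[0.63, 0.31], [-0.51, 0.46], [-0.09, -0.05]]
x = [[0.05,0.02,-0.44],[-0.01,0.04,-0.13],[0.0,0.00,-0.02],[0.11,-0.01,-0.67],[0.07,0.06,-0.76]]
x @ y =[[0.06, 0.05], [-0.02, 0.02], [0.0, 0.00], [0.13, 0.06], [0.08, 0.09]]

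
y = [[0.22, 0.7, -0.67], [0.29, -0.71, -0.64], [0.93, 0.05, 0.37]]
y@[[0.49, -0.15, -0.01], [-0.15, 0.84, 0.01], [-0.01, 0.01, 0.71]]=[[0.01, 0.55, -0.47],[0.25, -0.65, -0.46],[0.44, -0.09, 0.25]]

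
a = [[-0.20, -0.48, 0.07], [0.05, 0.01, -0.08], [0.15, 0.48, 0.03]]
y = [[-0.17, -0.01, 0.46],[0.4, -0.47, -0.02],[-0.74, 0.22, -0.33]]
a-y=[[-0.03, -0.47, -0.39], [-0.35, 0.48, -0.06], [0.89, 0.26, 0.36]]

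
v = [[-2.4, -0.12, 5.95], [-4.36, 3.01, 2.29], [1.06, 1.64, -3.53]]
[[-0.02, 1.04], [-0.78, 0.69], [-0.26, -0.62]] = v @ [[0.09, -0.11], [-0.15, -0.03], [0.03, 0.13]]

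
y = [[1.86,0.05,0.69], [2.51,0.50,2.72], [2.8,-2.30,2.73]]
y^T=[[1.86, 2.51, 2.80], [0.05, 0.5, -2.3], [0.69, 2.72, 2.73]]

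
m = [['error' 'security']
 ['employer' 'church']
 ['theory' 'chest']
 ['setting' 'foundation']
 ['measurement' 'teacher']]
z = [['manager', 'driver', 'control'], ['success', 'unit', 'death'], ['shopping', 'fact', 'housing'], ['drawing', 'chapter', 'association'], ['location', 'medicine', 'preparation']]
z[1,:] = ['success', 'unit', 'death']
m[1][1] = 'church'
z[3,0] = 'drawing'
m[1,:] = ['employer', 'church']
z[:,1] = ['driver', 'unit', 'fact', 'chapter', 'medicine']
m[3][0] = 'setting'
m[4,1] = 'teacher'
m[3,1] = 'foundation'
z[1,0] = 'success'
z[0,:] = ['manager', 'driver', 'control']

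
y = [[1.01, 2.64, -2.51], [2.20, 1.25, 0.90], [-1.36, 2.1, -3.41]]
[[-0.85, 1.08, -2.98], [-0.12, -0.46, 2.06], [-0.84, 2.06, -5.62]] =y @ [[-0.03,-0.55,0.90], [-0.16,0.61,-0.6], [0.16,-0.01,0.92]]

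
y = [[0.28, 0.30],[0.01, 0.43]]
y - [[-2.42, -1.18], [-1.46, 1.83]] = [[2.7, 1.48], [1.47, -1.40]]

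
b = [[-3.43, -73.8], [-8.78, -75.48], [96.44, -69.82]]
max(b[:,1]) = -69.82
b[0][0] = -3.43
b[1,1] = -75.48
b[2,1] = -69.82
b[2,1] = -69.82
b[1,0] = -8.78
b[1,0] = -8.78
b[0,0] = -3.43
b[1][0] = -8.78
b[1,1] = -75.48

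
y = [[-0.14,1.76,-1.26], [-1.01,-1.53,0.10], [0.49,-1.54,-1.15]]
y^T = [[-0.14, -1.01, 0.49], [1.76, -1.53, -1.54], [-1.26, 0.10, -1.15]]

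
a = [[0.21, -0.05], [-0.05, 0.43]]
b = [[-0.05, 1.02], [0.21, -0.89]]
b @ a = [[-0.06, 0.44], [0.09, -0.39]]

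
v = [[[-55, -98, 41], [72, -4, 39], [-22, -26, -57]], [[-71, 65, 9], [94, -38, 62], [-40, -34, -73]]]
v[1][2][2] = -73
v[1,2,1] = -34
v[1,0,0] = -71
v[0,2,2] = -57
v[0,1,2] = 39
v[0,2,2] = -57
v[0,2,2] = -57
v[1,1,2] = 62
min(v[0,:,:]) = -98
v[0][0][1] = -98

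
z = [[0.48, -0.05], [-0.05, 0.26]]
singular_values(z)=[0.49, 0.25]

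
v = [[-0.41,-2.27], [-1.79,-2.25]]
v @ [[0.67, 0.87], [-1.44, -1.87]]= [[2.99, 3.89], [2.04, 2.65]]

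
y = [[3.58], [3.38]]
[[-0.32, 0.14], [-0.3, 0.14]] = y @ [[-0.09, 0.04]]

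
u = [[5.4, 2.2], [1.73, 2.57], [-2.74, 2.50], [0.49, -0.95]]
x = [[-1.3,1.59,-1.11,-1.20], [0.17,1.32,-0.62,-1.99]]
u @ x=[[-6.65,11.49,-7.36,-10.86], [-1.81,6.14,-3.51,-7.19], [3.99,-1.06,1.49,-1.69], [-0.80,-0.47,0.05,1.3]]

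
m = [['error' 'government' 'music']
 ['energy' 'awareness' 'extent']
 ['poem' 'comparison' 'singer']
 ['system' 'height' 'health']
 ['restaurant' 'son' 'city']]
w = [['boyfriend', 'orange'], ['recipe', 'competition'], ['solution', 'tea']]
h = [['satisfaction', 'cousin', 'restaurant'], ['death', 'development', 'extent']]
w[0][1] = 'orange'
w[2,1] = 'tea'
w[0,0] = 'boyfriend'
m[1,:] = ['energy', 'awareness', 'extent']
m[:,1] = ['government', 'awareness', 'comparison', 'height', 'son']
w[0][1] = 'orange'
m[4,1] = 'son'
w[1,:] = ['recipe', 'competition']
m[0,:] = ['error', 'government', 'music']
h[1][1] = 'development'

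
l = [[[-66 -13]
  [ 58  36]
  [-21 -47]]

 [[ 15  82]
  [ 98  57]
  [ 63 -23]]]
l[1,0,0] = 15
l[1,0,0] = 15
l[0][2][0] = -21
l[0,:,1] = [-13, 36, -47]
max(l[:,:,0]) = 98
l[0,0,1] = -13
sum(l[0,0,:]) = -79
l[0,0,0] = -66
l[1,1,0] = 98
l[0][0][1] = -13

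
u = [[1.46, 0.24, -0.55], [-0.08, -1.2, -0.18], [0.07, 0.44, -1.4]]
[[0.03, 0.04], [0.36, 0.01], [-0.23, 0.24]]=u @ [[0.1, -0.04], [-0.32, 0.02], [0.07, -0.17]]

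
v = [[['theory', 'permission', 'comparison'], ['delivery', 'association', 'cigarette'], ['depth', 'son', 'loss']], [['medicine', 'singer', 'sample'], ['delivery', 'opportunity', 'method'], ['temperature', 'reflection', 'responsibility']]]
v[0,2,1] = 'son'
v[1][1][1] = 'opportunity'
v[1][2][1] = 'reflection'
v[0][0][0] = 'theory'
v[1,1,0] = 'delivery'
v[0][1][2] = 'cigarette'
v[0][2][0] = 'depth'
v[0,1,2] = 'cigarette'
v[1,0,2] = 'sample'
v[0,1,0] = 'delivery'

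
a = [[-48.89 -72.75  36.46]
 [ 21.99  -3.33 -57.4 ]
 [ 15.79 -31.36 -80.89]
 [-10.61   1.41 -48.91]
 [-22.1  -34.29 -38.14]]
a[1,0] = 21.99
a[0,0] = -48.89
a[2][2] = -80.89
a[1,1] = -3.33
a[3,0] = -10.61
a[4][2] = -38.14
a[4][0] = -22.1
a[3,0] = -10.61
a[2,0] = 15.79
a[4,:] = [-22.1, -34.29, -38.14]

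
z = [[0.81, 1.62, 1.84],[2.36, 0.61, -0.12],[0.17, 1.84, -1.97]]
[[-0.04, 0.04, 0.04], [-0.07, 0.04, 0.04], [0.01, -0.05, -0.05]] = z@[[-0.03, 0.02, 0.02],[0.00, -0.01, -0.01],[-0.01, 0.02, 0.02]]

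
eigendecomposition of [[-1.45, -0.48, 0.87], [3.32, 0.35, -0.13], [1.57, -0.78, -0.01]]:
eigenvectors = [[(-0.43+0j), (-0.02-0.26j), -0.02+0.26j], [(0.66+0j), (-0.75+0j), (-0.75-0j)], [0.61+0.00j, -0.15-0.59j, (-0.15+0.59j)]]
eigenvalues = [(-1.95+0j), (0.42+1.05j), (0.42-1.05j)]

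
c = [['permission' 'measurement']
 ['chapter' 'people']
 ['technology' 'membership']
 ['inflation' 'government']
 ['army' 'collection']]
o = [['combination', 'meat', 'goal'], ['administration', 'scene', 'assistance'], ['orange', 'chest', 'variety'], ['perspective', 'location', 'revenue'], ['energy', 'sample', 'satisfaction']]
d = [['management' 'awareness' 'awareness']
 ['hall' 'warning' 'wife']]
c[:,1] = ['measurement', 'people', 'membership', 'government', 'collection']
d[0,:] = ['management', 'awareness', 'awareness']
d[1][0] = 'hall'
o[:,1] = ['meat', 'scene', 'chest', 'location', 'sample']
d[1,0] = 'hall'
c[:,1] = ['measurement', 'people', 'membership', 'government', 'collection']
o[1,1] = 'scene'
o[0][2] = 'goal'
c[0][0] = 'permission'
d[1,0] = 'hall'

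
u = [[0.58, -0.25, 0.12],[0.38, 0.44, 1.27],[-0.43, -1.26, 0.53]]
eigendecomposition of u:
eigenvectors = [[-0.91+0.00j, -0.07-0.13j, (-0.07+0.13j)], [0.29+0.00j, -0.70+0.00j, -0.70-0.00j], [(0.31+0j), (0.01-0.69j), (0.01+0.69j)]]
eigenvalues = [(0.62+0j), (0.47+1.32j), (0.47-1.32j)]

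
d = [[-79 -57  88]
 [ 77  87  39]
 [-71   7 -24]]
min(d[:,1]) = -57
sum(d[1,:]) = 203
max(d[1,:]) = 87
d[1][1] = 87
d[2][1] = 7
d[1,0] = 77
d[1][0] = 77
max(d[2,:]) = 7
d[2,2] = -24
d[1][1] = 87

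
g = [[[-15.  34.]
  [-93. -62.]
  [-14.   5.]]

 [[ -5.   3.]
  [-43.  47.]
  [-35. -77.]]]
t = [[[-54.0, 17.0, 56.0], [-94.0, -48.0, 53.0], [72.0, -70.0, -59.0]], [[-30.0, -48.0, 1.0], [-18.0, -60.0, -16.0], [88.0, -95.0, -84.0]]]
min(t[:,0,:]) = -54.0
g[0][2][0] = -14.0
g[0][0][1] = 34.0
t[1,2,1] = -95.0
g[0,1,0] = -93.0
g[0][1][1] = -62.0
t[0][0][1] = 17.0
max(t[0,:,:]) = 72.0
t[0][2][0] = 72.0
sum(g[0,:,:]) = -145.0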